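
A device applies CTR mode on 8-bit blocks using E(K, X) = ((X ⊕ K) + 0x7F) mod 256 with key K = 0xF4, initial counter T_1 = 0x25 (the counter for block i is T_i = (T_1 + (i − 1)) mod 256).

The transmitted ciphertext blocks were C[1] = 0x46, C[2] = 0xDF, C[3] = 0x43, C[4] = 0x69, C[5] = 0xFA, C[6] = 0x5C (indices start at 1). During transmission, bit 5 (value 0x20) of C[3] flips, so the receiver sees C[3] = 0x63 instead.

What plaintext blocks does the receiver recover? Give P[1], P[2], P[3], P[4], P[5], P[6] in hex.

P[1] = 0x16, P[2] = 0x8E, P[3] = 0x31, P[4] = 0x32, P[5] = 0xA6, P[6] = 0x01

CTR decryption: S_i = E(K, T_i) where T_i is the counter for block i; P_i = C_i ⊕ S_i.
Only C[3] changed, to 0x63. In CTR, a change in C_i flips the same bit in P_i only; the keystream is unaffected. Decrypting the received ciphertext:
P[1]: T = 0x25, S = E(K, T) = 0x50; 0x46 ⊕ 0x50 = 0x16.
P[2]: T = 0x26, S = E(K, T) = 0x51; 0xDF ⊕ 0x51 = 0x8E.
P[3]: T = 0x27, S = E(K, T) = 0x52; 0x63 ⊕ 0x52 = 0x31.
P[4]: T = 0x28, S = E(K, T) = 0x5B; 0x69 ⊕ 0x5B = 0x32.
P[5]: T = 0x29, S = E(K, T) = 0x5C; 0xFA ⊕ 0x5C = 0xA6.
P[6]: T = 0x2A, S = E(K, T) = 0x5D; 0x5C ⊕ 0x5D = 0x01.
Blocks that differ from the original plaintext: P[3].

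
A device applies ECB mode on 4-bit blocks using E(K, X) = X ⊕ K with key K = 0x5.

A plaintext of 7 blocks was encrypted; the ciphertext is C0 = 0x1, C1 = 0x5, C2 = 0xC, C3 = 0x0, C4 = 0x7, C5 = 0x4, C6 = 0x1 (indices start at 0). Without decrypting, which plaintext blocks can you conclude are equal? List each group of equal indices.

ECB encrypts each block independently with the same key, so equal ciphertext blocks imply equal plaintext blocks.
C0 = C6 = 0x1, so P0 = P6.

P0 = P6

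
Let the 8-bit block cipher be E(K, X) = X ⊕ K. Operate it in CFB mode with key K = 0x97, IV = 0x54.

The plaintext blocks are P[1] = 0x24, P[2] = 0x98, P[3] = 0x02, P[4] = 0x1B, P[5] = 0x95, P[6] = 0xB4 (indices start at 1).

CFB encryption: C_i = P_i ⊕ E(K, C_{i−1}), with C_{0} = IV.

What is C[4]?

C[1]: E(K, 0x54) = 0xC3; 0x24 ⊕ 0xC3 = 0xE7.
C[2]: E(K, 0xE7) = 0x70; 0x98 ⊕ 0x70 = 0xE8.
C[3]: E(K, 0xE8) = 0x7F; 0x02 ⊕ 0x7F = 0x7D.
C[4]: E(K, 0x7D) = 0xEA; 0x1B ⊕ 0xEA = 0xF1.

C[4] = 0xF1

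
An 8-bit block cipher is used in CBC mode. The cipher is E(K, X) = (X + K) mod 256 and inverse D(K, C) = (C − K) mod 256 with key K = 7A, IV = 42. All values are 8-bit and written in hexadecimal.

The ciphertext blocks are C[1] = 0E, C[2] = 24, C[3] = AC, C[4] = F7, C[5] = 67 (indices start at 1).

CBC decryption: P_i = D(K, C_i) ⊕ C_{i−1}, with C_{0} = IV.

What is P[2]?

P[2]: D(K, 24) = AA; AA ⊕ 0E = A4.

P[2] = A4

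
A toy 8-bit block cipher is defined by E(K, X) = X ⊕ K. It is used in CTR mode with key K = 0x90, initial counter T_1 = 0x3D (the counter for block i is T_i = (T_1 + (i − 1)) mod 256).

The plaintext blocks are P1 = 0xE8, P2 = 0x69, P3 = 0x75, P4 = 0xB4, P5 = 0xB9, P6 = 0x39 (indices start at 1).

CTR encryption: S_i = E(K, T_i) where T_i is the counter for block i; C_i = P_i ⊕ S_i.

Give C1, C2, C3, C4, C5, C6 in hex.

C1: T = 0x3D, S = E(K, T) = 0xAD; 0xE8 ⊕ 0xAD = 0x45.
C2: T = 0x3E, S = E(K, T) = 0xAE; 0x69 ⊕ 0xAE = 0xC7.
C3: T = 0x3F, S = E(K, T) = 0xAF; 0x75 ⊕ 0xAF = 0xDA.
C4: T = 0x40, S = E(K, T) = 0xD0; 0xB4 ⊕ 0xD0 = 0x64.
C5: T = 0x41, S = E(K, T) = 0xD1; 0xB9 ⊕ 0xD1 = 0x68.
C6: T = 0x42, S = E(K, T) = 0xD2; 0x39 ⊕ 0xD2 = 0xEB.

C1 = 0x45, C2 = 0xC7, C3 = 0xDA, C4 = 0x64, C5 = 0x68, C6 = 0xEB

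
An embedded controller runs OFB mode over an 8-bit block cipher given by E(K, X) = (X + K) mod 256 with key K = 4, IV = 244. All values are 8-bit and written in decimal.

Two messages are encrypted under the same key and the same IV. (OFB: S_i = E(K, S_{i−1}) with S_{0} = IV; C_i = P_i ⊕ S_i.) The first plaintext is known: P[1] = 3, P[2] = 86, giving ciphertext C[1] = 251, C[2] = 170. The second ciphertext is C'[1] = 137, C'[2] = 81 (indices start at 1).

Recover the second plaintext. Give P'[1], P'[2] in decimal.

In OFB with a reused IV, both messages share the same keystream S_i, so C_i ⊕ C'_i = P_i ⊕ P'_i and thus P'_i = P_i ⊕ C_i ⊕ C'_i.
P'[1]: 3 ⊕ 251 ⊕ 137 = 113.
P'[2]: 86 ⊕ 170 ⊕ 81 = 173.

P'[1] = 113, P'[2] = 173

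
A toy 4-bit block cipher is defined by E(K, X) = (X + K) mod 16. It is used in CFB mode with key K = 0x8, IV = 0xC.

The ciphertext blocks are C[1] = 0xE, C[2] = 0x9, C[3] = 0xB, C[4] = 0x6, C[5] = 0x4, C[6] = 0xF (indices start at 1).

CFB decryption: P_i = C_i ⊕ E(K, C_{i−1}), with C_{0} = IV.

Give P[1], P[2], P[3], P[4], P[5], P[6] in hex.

P[1] = 0xA, P[2] = 0xF, P[3] = 0xA, P[4] = 0x5, P[5] = 0xA, P[6] = 0x3

P[1]: E(K, 0xC) = 0x4; 0xE ⊕ 0x4 = 0xA.
P[2]: E(K, 0xE) = 0x6; 0x9 ⊕ 0x6 = 0xF.
P[3]: E(K, 0x9) = 0x1; 0xB ⊕ 0x1 = 0xA.
P[4]: E(K, 0xB) = 0x3; 0x6 ⊕ 0x3 = 0x5.
P[5]: E(K, 0x6) = 0xE; 0x4 ⊕ 0xE = 0xA.
P[6]: E(K, 0x4) = 0xC; 0xF ⊕ 0xC = 0x3.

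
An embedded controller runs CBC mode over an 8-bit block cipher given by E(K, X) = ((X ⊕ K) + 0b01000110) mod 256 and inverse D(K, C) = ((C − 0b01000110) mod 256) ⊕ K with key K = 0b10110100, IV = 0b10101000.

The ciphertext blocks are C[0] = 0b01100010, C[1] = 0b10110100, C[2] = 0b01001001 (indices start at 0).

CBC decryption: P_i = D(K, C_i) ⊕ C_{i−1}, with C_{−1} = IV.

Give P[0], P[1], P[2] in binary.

P[0]: D(K, 0b01100010) = 0b10101000; 0b10101000 ⊕ 0b10101000 = 0b00000000.
P[1]: D(K, 0b10110100) = 0b11011010; 0b11011010 ⊕ 0b01100010 = 0b10111000.
P[2]: D(K, 0b01001001) = 0b10110111; 0b10110111 ⊕ 0b10110100 = 0b00000011.

P[0] = 0b00000000, P[1] = 0b10111000, P[2] = 0b00000011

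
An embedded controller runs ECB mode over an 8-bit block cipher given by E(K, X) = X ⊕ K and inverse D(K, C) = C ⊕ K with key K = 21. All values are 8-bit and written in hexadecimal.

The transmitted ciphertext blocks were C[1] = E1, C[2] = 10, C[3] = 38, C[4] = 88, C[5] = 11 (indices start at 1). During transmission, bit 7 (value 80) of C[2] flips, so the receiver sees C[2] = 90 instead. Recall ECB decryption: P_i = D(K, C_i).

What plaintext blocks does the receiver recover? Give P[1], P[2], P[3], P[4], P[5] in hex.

P[1] = C0, P[2] = B1, P[3] = 19, P[4] = A9, P[5] = 30

Only C[2] changed, to 90. In ECB, a change in C_i affects only P_i. Decrypting the received ciphertext:
P[1]: D(K, E1) = C0.
P[2]: D(K, 90) = B1.
P[3]: D(K, 38) = 19.
P[4]: D(K, 88) = A9.
P[5]: D(K, 11) = 30.
Blocks that differ from the original plaintext: P[2].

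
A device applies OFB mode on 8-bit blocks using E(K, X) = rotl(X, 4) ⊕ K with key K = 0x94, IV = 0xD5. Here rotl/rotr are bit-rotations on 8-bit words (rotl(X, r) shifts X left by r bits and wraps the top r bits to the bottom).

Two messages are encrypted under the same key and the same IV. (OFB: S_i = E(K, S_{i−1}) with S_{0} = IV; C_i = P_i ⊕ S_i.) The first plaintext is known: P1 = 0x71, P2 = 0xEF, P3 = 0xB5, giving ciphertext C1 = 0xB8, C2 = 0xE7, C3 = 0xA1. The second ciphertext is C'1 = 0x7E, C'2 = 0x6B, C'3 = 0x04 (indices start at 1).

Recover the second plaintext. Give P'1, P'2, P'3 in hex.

P'1 = 0xB7, P'2 = 0x63, P'3 = 0x10

In OFB with a reused IV, both messages share the same keystream S_i, so C_i ⊕ C'_i = P_i ⊕ P'_i and thus P'_i = P_i ⊕ C_i ⊕ C'_i.
P'1: 0x71 ⊕ 0xB8 ⊕ 0x7E = 0xB7.
P'2: 0xEF ⊕ 0xE7 ⊕ 0x6B = 0x63.
P'3: 0xB5 ⊕ 0xA1 ⊕ 0x04 = 0x10.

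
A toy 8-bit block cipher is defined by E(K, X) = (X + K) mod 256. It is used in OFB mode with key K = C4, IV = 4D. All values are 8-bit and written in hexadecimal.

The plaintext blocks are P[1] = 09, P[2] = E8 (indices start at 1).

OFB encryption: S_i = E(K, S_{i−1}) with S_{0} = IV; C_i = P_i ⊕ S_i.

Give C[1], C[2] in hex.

C[1] = 18, C[2] = 3D

C[1]: S = E(K, 4D) = 11; 09 ⊕ 11 = 18.
C[2]: S = E(K, 11) = D5; E8 ⊕ D5 = 3D.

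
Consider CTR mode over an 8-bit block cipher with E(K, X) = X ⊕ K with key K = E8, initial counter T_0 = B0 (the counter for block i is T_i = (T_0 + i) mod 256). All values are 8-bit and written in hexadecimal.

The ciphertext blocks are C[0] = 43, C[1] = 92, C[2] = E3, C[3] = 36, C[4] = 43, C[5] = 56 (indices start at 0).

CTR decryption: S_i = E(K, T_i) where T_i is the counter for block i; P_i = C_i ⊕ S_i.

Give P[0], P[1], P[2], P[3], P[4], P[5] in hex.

P[0]: T = B0, S = E(K, T) = 58; 43 ⊕ 58 = 1B.
P[1]: T = B1, S = E(K, T) = 59; 92 ⊕ 59 = CB.
P[2]: T = B2, S = E(K, T) = 5A; E3 ⊕ 5A = B9.
P[3]: T = B3, S = E(K, T) = 5B; 36 ⊕ 5B = 6D.
P[4]: T = B4, S = E(K, T) = 5C; 43 ⊕ 5C = 1F.
P[5]: T = B5, S = E(K, T) = 5D; 56 ⊕ 5D = 0B.

P[0] = 1B, P[1] = CB, P[2] = B9, P[3] = 6D, P[4] = 1F, P[5] = 0B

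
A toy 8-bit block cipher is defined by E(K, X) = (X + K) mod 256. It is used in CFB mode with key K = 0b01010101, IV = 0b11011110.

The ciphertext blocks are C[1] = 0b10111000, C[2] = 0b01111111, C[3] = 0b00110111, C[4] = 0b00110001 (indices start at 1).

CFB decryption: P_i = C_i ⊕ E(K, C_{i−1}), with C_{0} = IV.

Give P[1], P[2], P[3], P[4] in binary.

P[1]: E(K, 0b11011110) = 0b00110011; 0b10111000 ⊕ 0b00110011 = 0b10001011.
P[2]: E(K, 0b10111000) = 0b00001101; 0b01111111 ⊕ 0b00001101 = 0b01110010.
P[3]: E(K, 0b01111111) = 0b11010100; 0b00110111 ⊕ 0b11010100 = 0b11100011.
P[4]: E(K, 0b00110111) = 0b10001100; 0b00110001 ⊕ 0b10001100 = 0b10111101.

P[1] = 0b10001011, P[2] = 0b01110010, P[3] = 0b11100011, P[4] = 0b10111101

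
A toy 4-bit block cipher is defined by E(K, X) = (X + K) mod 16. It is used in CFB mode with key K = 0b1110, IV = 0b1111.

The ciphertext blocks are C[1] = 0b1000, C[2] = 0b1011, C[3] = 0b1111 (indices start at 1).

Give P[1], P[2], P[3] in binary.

CFB decryption: P_i = C_i ⊕ E(K, C_{i−1}), with C_{0} = IV.
P[1]: E(K, 0b1111) = 0b1101; 0b1000 ⊕ 0b1101 = 0b0101.
P[2]: E(K, 0b1000) = 0b0110; 0b1011 ⊕ 0b0110 = 0b1101.
P[3]: E(K, 0b1011) = 0b1001; 0b1111 ⊕ 0b1001 = 0b0110.

P[1] = 0b0101, P[2] = 0b1101, P[3] = 0b0110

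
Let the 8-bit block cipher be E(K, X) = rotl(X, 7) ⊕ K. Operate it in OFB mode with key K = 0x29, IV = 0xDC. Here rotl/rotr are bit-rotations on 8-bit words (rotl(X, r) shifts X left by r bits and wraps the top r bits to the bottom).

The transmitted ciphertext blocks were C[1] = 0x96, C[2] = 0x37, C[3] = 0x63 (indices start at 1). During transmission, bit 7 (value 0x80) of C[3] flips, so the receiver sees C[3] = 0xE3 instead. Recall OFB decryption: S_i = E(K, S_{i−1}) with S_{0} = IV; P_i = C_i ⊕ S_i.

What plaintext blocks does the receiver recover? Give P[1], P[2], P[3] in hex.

P[1] = 0xD1, P[2] = 0xBD, P[3] = 0x8F

Only C[3] changed, to 0xE3. In OFB, a change in C_i flips the same bit in P_i only; the keystream is unaffected. Decrypting the received ciphertext:
P[1]: S = E(K, 0xDC) = 0x47; 0x96 ⊕ 0x47 = 0xD1.
P[2]: S = E(K, 0x47) = 0x8A; 0x37 ⊕ 0x8A = 0xBD.
P[3]: S = E(K, 0x8A) = 0x6C; 0xE3 ⊕ 0x6C = 0x8F.
Blocks that differ from the original plaintext: P[3].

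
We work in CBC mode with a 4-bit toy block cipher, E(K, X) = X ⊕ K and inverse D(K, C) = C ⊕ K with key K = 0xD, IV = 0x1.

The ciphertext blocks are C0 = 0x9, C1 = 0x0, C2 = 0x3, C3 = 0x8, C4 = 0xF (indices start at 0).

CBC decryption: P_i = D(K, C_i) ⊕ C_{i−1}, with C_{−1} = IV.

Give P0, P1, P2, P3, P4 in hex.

P0 = 0x5, P1 = 0x4, P2 = 0xE, P3 = 0x6, P4 = 0xA

P0: D(K, 0x9) = 0x4; 0x4 ⊕ 0x1 = 0x5.
P1: D(K, 0x0) = 0xD; 0xD ⊕ 0x9 = 0x4.
P2: D(K, 0x3) = 0xE; 0xE ⊕ 0x0 = 0xE.
P3: D(K, 0x8) = 0x5; 0x5 ⊕ 0x3 = 0x6.
P4: D(K, 0xF) = 0x2; 0x2 ⊕ 0x8 = 0xA.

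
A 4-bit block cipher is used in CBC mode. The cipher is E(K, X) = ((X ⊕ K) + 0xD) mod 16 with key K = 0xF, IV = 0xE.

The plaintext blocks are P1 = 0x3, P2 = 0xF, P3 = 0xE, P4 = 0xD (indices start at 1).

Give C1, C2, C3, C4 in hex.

CBC encryption: C_i = E(K, P_i ⊕ C_{i−1}), with C_{0} = IV.
C1: P1 ⊕ 0xE = 0xD; E(K, 0xD) = 0xF.
C2: P2 ⊕ 0xF = 0x0; E(K, 0x0) = 0xC.
C3: P3 ⊕ 0xC = 0x2; E(K, 0x2) = 0xA.
C4: P4 ⊕ 0xA = 0x7; E(K, 0x7) = 0x5.

C1 = 0xF, C2 = 0xC, C3 = 0xA, C4 = 0x5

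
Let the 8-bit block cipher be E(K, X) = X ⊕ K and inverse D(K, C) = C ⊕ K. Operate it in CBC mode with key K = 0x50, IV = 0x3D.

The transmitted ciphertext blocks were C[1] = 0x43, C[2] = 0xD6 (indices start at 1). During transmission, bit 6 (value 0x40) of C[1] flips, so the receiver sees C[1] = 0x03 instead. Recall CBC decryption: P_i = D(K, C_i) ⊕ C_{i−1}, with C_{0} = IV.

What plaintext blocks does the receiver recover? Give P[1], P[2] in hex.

P[1] = 0x6E, P[2] = 0x85

Only C[1] changed, to 0x03. In CBC, a change in C_i garbles P_i and flips the same bit in P_{i+1}. Decrypting the received ciphertext:
P[1]: D(K, 0x03) = 0x53; 0x53 ⊕ 0x3D = 0x6E.
P[2]: D(K, 0xD6) = 0x86; 0x86 ⊕ 0x03 = 0x85.
Blocks that differ from the original plaintext: P[1], P[2].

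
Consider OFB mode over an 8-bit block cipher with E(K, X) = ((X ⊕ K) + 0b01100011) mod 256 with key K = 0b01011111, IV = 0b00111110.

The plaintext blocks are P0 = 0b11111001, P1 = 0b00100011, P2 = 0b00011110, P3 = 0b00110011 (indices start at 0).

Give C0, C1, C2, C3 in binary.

C0 = 0b00111101, C1 = 0b11011101, C2 = 0b00011010, C3 = 0b10001101

OFB encryption: S_i = E(K, S_{i−1}) with S_{−1} = IV; C_i = P_i ⊕ S_i.
C0: S = E(K, 0b00111110) = 0b11000100; 0b11111001 ⊕ 0b11000100 = 0b00111101.
C1: S = E(K, 0b11000100) = 0b11111110; 0b00100011 ⊕ 0b11111110 = 0b11011101.
C2: S = E(K, 0b11111110) = 0b00000100; 0b00011110 ⊕ 0b00000100 = 0b00011010.
C3: S = E(K, 0b00000100) = 0b10111110; 0b00110011 ⊕ 0b10111110 = 0b10001101.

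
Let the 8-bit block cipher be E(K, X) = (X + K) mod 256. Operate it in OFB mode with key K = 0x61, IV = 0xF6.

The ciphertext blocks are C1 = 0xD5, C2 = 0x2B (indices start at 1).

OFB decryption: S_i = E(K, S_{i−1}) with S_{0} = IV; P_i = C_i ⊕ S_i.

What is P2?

P1: S = E(K, 0xF6) = 0x57; 0xD5 ⊕ 0x57 = 0x82.
P2: S = E(K, 0x57) = 0xB8; 0x2B ⊕ 0xB8 = 0x93.

P2 = 0x93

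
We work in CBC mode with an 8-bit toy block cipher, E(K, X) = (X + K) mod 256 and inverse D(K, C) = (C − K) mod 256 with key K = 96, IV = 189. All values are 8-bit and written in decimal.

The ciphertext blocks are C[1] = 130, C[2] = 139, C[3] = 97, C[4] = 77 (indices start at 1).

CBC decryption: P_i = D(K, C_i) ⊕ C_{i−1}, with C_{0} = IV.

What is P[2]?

P[2] = 169

P[2]: D(K, 139) = 43; 43 ⊕ 130 = 169.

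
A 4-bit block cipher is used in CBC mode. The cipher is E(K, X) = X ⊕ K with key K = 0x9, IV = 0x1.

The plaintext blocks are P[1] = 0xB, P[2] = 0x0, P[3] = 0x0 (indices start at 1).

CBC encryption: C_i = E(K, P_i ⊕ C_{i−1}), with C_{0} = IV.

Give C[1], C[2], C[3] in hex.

C[1]: P[1] ⊕ 0x1 = 0xA; E(K, 0xA) = 0x3.
C[2]: P[2] ⊕ 0x3 = 0x3; E(K, 0x3) = 0xA.
C[3]: P[3] ⊕ 0xA = 0xA; E(K, 0xA) = 0x3.

C[1] = 0x3, C[2] = 0xA, C[3] = 0x3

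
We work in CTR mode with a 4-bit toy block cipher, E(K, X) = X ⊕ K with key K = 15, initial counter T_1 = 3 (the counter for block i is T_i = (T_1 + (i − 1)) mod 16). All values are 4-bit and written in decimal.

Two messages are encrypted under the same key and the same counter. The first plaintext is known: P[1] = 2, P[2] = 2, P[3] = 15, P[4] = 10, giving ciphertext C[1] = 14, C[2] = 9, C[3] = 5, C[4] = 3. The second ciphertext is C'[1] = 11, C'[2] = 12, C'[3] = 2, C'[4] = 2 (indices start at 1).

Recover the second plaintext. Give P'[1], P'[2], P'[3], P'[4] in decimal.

In CTR with a reused counter, both messages share the same keystream S_i, so C_i ⊕ C'_i = P_i ⊕ P'_i and thus P'_i = P_i ⊕ C_i ⊕ C'_i.
P'[1]: 2 ⊕ 14 ⊕ 11 = 7.
P'[2]: 2 ⊕ 9 ⊕ 12 = 7.
P'[3]: 15 ⊕ 5 ⊕ 2 = 8.
P'[4]: 10 ⊕ 3 ⊕ 2 = 11.

P'[1] = 7, P'[2] = 7, P'[3] = 8, P'[4] = 11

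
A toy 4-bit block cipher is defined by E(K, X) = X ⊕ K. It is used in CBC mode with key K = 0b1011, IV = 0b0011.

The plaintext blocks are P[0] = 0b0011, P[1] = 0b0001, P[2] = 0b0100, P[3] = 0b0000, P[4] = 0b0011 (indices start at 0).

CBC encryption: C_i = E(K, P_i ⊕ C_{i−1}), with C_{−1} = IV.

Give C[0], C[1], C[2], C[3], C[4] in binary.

C[0] = 0b1011, C[1] = 0b0001, C[2] = 0b1110, C[3] = 0b0101, C[4] = 0b1101

C[0]: P[0] ⊕ 0b0011 = 0b0000; E(K, 0b0000) = 0b1011.
C[1]: P[1] ⊕ 0b1011 = 0b1010; E(K, 0b1010) = 0b0001.
C[2]: P[2] ⊕ 0b0001 = 0b0101; E(K, 0b0101) = 0b1110.
C[3]: P[3] ⊕ 0b1110 = 0b1110; E(K, 0b1110) = 0b0101.
C[4]: P[4] ⊕ 0b0101 = 0b0110; E(K, 0b0110) = 0b1101.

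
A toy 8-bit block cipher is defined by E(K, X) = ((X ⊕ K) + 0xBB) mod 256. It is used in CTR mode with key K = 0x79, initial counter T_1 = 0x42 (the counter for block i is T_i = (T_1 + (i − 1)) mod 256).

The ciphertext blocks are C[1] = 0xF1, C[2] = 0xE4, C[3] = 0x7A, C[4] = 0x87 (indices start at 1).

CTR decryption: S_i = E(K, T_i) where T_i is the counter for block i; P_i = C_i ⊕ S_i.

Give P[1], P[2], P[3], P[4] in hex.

P[1]: T = 0x42, S = E(K, T) = 0xF6; 0xF1 ⊕ 0xF6 = 0x07.
P[2]: T = 0x43, S = E(K, T) = 0xF5; 0xE4 ⊕ 0xF5 = 0x11.
P[3]: T = 0x44, S = E(K, T) = 0xF8; 0x7A ⊕ 0xF8 = 0x82.
P[4]: T = 0x45, S = E(K, T) = 0xF7; 0x87 ⊕ 0xF7 = 0x70.

P[1] = 0x07, P[2] = 0x11, P[3] = 0x82, P[4] = 0x70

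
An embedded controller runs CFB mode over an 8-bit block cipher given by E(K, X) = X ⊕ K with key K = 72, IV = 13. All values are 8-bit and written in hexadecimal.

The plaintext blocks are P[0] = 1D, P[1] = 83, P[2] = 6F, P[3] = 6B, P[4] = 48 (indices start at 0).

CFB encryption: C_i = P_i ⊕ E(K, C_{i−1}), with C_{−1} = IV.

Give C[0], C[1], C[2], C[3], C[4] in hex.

C[0]: E(K, 13) = 61; 1D ⊕ 61 = 7C.
C[1]: E(K, 7C) = 0E; 83 ⊕ 0E = 8D.
C[2]: E(K, 8D) = FF; 6F ⊕ FF = 90.
C[3]: E(K, 90) = E2; 6B ⊕ E2 = 89.
C[4]: E(K, 89) = FB; 48 ⊕ FB = B3.

C[0] = 7C, C[1] = 8D, C[2] = 90, C[3] = 89, C[4] = B3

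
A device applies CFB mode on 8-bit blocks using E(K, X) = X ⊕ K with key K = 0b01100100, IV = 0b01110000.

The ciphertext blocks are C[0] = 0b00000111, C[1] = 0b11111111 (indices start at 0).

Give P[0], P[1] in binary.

CFB decryption: P_i = C_i ⊕ E(K, C_{i−1}), with C_{−1} = IV.
P[0]: E(K, 0b01110000) = 0b00010100; 0b00000111 ⊕ 0b00010100 = 0b00010011.
P[1]: E(K, 0b00000111) = 0b01100011; 0b11111111 ⊕ 0b01100011 = 0b10011100.

P[0] = 0b00010011, P[1] = 0b10011100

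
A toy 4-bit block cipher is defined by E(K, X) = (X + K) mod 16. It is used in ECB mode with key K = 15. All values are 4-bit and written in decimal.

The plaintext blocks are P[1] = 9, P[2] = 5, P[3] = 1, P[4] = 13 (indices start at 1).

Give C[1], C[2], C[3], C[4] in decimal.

C[1] = 8, C[2] = 4, C[3] = 0, C[4] = 12

ECB encryption: C_i = E(K, P_i).
C[1]: E(K, 9) = 8.
C[2]: E(K, 5) = 4.
C[3]: E(K, 1) = 0.
C[4]: E(K, 13) = 12.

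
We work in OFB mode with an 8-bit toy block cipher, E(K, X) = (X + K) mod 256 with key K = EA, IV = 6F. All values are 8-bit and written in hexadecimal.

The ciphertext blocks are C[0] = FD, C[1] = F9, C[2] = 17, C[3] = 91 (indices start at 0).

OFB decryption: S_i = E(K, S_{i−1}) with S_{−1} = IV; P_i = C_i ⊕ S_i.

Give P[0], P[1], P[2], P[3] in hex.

P[0] = A4, P[1] = BA, P[2] = 3A, P[3] = 86

P[0]: S = E(K, 6F) = 59; FD ⊕ 59 = A4.
P[1]: S = E(K, 59) = 43; F9 ⊕ 43 = BA.
P[2]: S = E(K, 43) = 2D; 17 ⊕ 2D = 3A.
P[3]: S = E(K, 2D) = 17; 91 ⊕ 17 = 86.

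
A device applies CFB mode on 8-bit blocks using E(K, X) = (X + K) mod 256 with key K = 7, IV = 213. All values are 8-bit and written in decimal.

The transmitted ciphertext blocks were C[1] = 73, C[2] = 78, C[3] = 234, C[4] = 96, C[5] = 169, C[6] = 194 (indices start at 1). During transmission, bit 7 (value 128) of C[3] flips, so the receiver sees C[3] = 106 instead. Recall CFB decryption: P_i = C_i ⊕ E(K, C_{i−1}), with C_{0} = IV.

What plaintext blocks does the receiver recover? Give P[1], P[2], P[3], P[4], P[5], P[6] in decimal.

Only C[3] changed, to 106. In CFB, a change in C_i flips the same bit in P_i and garbles P_{i+1}. Decrypting the received ciphertext:
P[1]: E(K, 213) = 220; 73 ⊕ 220 = 149.
P[2]: E(K, 73) = 80; 78 ⊕ 80 = 30.
P[3]: E(K, 78) = 85; 106 ⊕ 85 = 63.
P[4]: E(K, 106) = 113; 96 ⊕ 113 = 17.
P[5]: E(K, 96) = 103; 169 ⊕ 103 = 206.
P[6]: E(K, 169) = 176; 194 ⊕ 176 = 114.
Blocks that differ from the original plaintext: P[3], P[4].

P[1] = 149, P[2] = 30, P[3] = 63, P[4] = 17, P[5] = 206, P[6] = 114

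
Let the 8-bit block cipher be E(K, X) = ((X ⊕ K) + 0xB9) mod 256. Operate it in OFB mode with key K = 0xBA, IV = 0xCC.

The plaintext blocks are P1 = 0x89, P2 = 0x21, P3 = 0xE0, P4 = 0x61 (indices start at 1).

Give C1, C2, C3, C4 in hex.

C1 = 0xA6, C2 = 0x6F, C3 = 0x4D, C4 = 0xB1

OFB encryption: S_i = E(K, S_{i−1}) with S_{0} = IV; C_i = P_i ⊕ S_i.
C1: S = E(K, 0xCC) = 0x2F; 0x89 ⊕ 0x2F = 0xA6.
C2: S = E(K, 0x2F) = 0x4E; 0x21 ⊕ 0x4E = 0x6F.
C3: S = E(K, 0x4E) = 0xAD; 0xE0 ⊕ 0xAD = 0x4D.
C4: S = E(K, 0xAD) = 0xD0; 0x61 ⊕ 0xD0 = 0xB1.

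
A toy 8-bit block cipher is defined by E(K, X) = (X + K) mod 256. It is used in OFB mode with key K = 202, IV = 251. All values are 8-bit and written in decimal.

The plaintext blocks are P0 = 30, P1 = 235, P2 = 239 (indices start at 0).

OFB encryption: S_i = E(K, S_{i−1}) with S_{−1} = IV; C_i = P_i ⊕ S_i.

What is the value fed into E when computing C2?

C0: S = E(K, 251) = 197; 30 ⊕ 197 = 219.
C1: S = E(K, 197) = 143; 235 ⊕ 143 = 100.
C2: S = E(K, 143) = 89; 239 ⊕ 89 = 182.
So the input to E for block 2 is 143.

143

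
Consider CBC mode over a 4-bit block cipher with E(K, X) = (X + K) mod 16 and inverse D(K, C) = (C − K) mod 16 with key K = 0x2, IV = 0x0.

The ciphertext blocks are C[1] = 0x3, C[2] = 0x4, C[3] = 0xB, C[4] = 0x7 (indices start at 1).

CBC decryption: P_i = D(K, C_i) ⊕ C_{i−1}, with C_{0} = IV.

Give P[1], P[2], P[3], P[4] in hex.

P[1]: D(K, 0x3) = 0x1; 0x1 ⊕ 0x0 = 0x1.
P[2]: D(K, 0x4) = 0x2; 0x2 ⊕ 0x3 = 0x1.
P[3]: D(K, 0xB) = 0x9; 0x9 ⊕ 0x4 = 0xD.
P[4]: D(K, 0x7) = 0x5; 0x5 ⊕ 0xB = 0xE.

P[1] = 0x1, P[2] = 0x1, P[3] = 0xD, P[4] = 0xE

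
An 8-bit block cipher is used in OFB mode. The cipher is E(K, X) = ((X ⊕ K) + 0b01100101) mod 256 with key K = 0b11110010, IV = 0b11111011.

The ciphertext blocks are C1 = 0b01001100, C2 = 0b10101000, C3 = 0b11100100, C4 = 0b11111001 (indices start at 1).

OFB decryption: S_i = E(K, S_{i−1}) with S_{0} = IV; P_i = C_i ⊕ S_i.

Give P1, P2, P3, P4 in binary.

P1: S = E(K, 0b11111011) = 0b01101110; 0b01001100 ⊕ 0b01101110 = 0b00100010.
P2: S = E(K, 0b01101110) = 0b00000001; 0b10101000 ⊕ 0b00000001 = 0b10101001.
P3: S = E(K, 0b00000001) = 0b01011000; 0b11100100 ⊕ 0b01011000 = 0b10111100.
P4: S = E(K, 0b01011000) = 0b00001111; 0b11111001 ⊕ 0b00001111 = 0b11110110.

P1 = 0b00100010, P2 = 0b10101001, P3 = 0b10111100, P4 = 0b11110110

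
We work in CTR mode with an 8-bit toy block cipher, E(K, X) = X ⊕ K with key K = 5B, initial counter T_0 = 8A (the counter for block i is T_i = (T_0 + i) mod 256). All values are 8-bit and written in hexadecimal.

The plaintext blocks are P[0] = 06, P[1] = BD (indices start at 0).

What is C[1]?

CTR encryption: S_i = E(K, T_i) where T_i is the counter for block i; C_i = P_i ⊕ S_i.
C[0]: T = 8A, S = E(K, T) = D1; 06 ⊕ D1 = D7.
C[1]: T = 8B, S = E(K, T) = D0; BD ⊕ D0 = 6D.

C[1] = 6D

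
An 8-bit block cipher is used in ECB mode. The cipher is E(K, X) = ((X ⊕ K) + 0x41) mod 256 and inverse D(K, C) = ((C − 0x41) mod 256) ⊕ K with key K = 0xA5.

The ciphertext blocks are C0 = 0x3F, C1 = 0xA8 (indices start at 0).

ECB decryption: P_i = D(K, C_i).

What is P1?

P1: D(K, 0xA8) = 0xC2.

P1 = 0xC2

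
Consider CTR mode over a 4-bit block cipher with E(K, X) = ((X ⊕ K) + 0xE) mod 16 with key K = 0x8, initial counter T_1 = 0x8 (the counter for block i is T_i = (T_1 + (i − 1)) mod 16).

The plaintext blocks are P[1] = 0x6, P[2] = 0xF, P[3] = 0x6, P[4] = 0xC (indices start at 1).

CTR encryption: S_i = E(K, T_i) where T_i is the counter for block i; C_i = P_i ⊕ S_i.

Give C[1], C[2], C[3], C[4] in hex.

C[1] = 0x8, C[2] = 0x0, C[3] = 0x6, C[4] = 0xD

C[1]: T = 0x8, S = E(K, T) = 0xE; 0x6 ⊕ 0xE = 0x8.
C[2]: T = 0x9, S = E(K, T) = 0xF; 0xF ⊕ 0xF = 0x0.
C[3]: T = 0xA, S = E(K, T) = 0x0; 0x6 ⊕ 0x0 = 0x6.
C[4]: T = 0xB, S = E(K, T) = 0x1; 0xC ⊕ 0x1 = 0xD.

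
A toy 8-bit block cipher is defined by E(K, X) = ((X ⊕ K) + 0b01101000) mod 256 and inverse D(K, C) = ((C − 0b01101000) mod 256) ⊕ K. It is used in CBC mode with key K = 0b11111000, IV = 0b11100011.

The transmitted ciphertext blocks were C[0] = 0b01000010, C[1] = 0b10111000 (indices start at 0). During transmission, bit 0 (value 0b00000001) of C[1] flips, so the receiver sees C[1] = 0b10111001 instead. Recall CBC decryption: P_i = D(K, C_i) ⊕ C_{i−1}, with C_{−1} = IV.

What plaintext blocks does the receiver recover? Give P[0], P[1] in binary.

P[0] = 0b11000001, P[1] = 0b11101011

Only C[1] changed, to 0b10111001. In CBC, a change in C_i garbles P_i and flips the same bit in P_{i+1}. Decrypting the received ciphertext:
P[0]: D(K, 0b01000010) = 0b00100010; 0b00100010 ⊕ 0b11100011 = 0b11000001.
P[1]: D(K, 0b10111001) = 0b10101001; 0b10101001 ⊕ 0b01000010 = 0b11101011.
Blocks that differ from the original plaintext: P[1].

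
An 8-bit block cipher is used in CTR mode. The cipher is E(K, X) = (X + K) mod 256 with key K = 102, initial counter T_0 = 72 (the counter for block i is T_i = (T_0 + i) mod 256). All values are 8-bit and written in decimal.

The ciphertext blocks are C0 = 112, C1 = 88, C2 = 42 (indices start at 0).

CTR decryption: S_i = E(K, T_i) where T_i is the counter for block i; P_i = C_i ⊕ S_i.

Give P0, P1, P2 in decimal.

P0 = 222, P1 = 247, P2 = 154

P0: T = 72, S = E(K, T) = 174; 112 ⊕ 174 = 222.
P1: T = 73, S = E(K, T) = 175; 88 ⊕ 175 = 247.
P2: T = 74, S = E(K, T) = 176; 42 ⊕ 176 = 154.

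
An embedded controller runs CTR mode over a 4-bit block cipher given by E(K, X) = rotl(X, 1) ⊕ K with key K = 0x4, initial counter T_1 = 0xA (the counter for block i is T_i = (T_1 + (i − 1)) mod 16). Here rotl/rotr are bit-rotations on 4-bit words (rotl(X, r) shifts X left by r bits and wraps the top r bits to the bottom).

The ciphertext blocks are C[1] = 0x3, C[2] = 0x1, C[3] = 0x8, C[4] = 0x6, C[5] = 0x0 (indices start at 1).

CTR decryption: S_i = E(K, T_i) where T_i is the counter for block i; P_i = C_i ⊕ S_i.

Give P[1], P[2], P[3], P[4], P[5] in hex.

P[1] = 0x2, P[2] = 0x2, P[3] = 0x5, P[4] = 0x9, P[5] = 0x9

P[1]: T = 0xA, S = E(K, T) = 0x1; 0x3 ⊕ 0x1 = 0x2.
P[2]: T = 0xB, S = E(K, T) = 0x3; 0x1 ⊕ 0x3 = 0x2.
P[3]: T = 0xC, S = E(K, T) = 0xD; 0x8 ⊕ 0xD = 0x5.
P[4]: T = 0xD, S = E(K, T) = 0xF; 0x6 ⊕ 0xF = 0x9.
P[5]: T = 0xE, S = E(K, T) = 0x9; 0x0 ⊕ 0x9 = 0x9.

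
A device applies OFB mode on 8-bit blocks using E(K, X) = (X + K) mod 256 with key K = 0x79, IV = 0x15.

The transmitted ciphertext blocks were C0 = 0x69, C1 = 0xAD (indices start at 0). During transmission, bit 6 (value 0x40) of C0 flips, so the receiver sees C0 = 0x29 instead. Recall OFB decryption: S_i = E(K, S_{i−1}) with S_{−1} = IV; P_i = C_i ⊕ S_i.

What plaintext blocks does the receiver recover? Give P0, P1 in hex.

P0 = 0xA7, P1 = 0xAA

Only C0 changed, to 0x29. In OFB, a change in C_i flips the same bit in P_i only; the keystream is unaffected. Decrypting the received ciphertext:
P0: S = E(K, 0x15) = 0x8E; 0x29 ⊕ 0x8E = 0xA7.
P1: S = E(K, 0x8E) = 0x07; 0xAD ⊕ 0x07 = 0xAA.
Blocks that differ from the original plaintext: P0.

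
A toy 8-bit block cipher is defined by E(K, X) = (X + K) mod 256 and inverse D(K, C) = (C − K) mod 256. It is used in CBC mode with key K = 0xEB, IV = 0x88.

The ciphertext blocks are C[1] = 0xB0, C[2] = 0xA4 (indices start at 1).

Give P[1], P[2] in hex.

P[1] = 0x4D, P[2] = 0x09

CBC decryption: P_i = D(K, C_i) ⊕ C_{i−1}, with C_{0} = IV.
P[1]: D(K, 0xB0) = 0xC5; 0xC5 ⊕ 0x88 = 0x4D.
P[2]: D(K, 0xA4) = 0xB9; 0xB9 ⊕ 0xB0 = 0x09.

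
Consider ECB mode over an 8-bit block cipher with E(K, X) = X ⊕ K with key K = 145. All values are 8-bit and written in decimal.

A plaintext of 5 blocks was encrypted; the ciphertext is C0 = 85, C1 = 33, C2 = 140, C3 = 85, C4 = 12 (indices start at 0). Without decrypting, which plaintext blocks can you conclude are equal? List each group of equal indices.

ECB encrypts each block independently with the same key, so equal ciphertext blocks imply equal plaintext blocks.
C0 = C3 = 85, so P0 = P3.

P0 = P3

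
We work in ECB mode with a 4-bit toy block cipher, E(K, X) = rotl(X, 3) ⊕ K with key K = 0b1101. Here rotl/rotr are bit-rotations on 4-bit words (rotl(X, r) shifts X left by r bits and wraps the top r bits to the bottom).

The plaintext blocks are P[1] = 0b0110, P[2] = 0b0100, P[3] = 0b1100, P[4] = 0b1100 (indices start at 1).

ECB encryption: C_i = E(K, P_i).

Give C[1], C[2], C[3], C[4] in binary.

C[1] = 0b1110, C[2] = 0b1111, C[3] = 0b1011, C[4] = 0b1011

C[1]: E(K, 0b0110) = 0b1110.
C[2]: E(K, 0b0100) = 0b1111.
C[3]: E(K, 0b1100) = 0b1011.
C[4]: E(K, 0b1100) = 0b1011.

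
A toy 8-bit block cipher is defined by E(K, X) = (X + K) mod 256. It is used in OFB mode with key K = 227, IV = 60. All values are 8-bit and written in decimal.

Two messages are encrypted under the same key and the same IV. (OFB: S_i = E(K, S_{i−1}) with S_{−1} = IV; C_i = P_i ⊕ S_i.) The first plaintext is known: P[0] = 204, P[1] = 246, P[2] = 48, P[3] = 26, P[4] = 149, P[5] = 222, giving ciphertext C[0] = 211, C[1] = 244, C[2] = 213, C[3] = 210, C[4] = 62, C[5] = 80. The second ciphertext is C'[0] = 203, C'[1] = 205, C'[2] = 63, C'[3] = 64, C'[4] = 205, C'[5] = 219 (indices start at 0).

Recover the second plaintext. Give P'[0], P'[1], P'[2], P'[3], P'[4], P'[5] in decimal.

P'[0] = 212, P'[1] = 207, P'[2] = 218, P'[3] = 136, P'[4] = 102, P'[5] = 85

In OFB with a reused IV, both messages share the same keystream S_i, so C_i ⊕ C'_i = P_i ⊕ P'_i and thus P'_i = P_i ⊕ C_i ⊕ C'_i.
P'[0]: 204 ⊕ 211 ⊕ 203 = 212.
P'[1]: 246 ⊕ 244 ⊕ 205 = 207.
P'[2]: 48 ⊕ 213 ⊕ 63 = 218.
P'[3]: 26 ⊕ 210 ⊕ 64 = 136.
P'[4]: 149 ⊕ 62 ⊕ 205 = 102.
P'[5]: 222 ⊕ 80 ⊕ 219 = 85.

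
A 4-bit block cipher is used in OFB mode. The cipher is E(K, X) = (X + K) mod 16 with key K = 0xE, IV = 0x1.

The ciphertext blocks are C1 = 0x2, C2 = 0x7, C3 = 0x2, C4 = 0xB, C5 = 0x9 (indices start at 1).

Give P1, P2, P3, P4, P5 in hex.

P1 = 0xD, P2 = 0xA, P3 = 0x9, P4 = 0x2, P5 = 0xE

OFB decryption: S_i = E(K, S_{i−1}) with S_{0} = IV; P_i = C_i ⊕ S_i.
P1: S = E(K, 0x1) = 0xF; 0x2 ⊕ 0xF = 0xD.
P2: S = E(K, 0xF) = 0xD; 0x7 ⊕ 0xD = 0xA.
P3: S = E(K, 0xD) = 0xB; 0x2 ⊕ 0xB = 0x9.
P4: S = E(K, 0xB) = 0x9; 0xB ⊕ 0x9 = 0x2.
P5: S = E(K, 0x9) = 0x7; 0x9 ⊕ 0x7 = 0xE.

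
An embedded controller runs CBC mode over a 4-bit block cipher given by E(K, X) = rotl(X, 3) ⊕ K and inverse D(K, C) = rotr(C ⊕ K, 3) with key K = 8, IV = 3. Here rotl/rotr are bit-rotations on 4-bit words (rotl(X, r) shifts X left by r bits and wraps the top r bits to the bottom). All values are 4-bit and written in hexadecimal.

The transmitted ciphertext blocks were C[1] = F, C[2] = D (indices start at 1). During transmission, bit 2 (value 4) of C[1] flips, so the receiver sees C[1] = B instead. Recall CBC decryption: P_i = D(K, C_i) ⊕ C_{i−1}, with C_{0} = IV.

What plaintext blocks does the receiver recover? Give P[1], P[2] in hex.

P[1] = 5, P[2] = 1

Only C[1] changed, to B. In CBC, a change in C_i garbles P_i and flips the same bit in P_{i+1}. Decrypting the received ciphertext:
P[1]: D(K, B) = 6; 6 ⊕ 3 = 5.
P[2]: D(K, D) = A; A ⊕ B = 1.
Blocks that differ from the original plaintext: P[1], P[2].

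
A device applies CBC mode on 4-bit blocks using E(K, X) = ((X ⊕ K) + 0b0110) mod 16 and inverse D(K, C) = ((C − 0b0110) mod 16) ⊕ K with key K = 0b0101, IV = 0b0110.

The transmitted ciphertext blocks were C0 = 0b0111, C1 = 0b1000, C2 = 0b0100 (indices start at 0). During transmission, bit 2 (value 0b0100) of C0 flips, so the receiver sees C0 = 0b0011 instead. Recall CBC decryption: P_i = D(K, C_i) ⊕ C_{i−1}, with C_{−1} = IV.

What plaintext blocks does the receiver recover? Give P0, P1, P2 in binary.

P0 = 0b1110, P1 = 0b0100, P2 = 0b0011

Only C0 changed, to 0b0011. In CBC, a change in C_i garbles P_i and flips the same bit in P_{i+1}. Decrypting the received ciphertext:
P0: D(K, 0b0011) = 0b1000; 0b1000 ⊕ 0b0110 = 0b1110.
P1: D(K, 0b1000) = 0b0111; 0b0111 ⊕ 0b0011 = 0b0100.
P2: D(K, 0b0100) = 0b1011; 0b1011 ⊕ 0b1000 = 0b0011.
Blocks that differ from the original plaintext: P0, P1.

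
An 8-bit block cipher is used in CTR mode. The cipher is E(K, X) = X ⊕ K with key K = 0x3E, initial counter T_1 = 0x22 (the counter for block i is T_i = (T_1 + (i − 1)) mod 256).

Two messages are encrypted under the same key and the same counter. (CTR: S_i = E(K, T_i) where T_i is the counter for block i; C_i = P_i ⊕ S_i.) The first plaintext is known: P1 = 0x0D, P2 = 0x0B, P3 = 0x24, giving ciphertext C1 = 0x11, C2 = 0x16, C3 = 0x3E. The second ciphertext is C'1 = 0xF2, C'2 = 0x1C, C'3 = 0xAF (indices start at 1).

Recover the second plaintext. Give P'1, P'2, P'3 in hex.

In CTR with a reused counter, both messages share the same keystream S_i, so C_i ⊕ C'_i = P_i ⊕ P'_i and thus P'_i = P_i ⊕ C_i ⊕ C'_i.
P'1: 0x0D ⊕ 0x11 ⊕ 0xF2 = 0xEE.
P'2: 0x0B ⊕ 0x16 ⊕ 0x1C = 0x01.
P'3: 0x24 ⊕ 0x3E ⊕ 0xAF = 0xB5.

P'1 = 0xEE, P'2 = 0x01, P'3 = 0xB5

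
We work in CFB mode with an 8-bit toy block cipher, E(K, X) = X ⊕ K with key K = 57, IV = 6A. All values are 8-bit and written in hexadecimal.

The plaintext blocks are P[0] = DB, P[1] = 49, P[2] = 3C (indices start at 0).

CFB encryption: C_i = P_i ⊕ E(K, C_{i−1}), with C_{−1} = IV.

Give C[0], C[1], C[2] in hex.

C[0]: E(K, 6A) = 3D; DB ⊕ 3D = E6.
C[1]: E(K, E6) = B1; 49 ⊕ B1 = F8.
C[2]: E(K, F8) = AF; 3C ⊕ AF = 93.

C[0] = E6, C[1] = F8, C[2] = 93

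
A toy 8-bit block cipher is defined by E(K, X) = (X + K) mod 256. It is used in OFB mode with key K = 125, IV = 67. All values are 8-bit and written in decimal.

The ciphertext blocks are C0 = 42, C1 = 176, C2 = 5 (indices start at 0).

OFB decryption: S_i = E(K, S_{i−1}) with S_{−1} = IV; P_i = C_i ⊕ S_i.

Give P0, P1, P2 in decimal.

P0: S = E(K, 67) = 192; 42 ⊕ 192 = 234.
P1: S = E(K, 192) = 61; 176 ⊕ 61 = 141.
P2: S = E(K, 61) = 186; 5 ⊕ 186 = 191.

P0 = 234, P1 = 141, P2 = 191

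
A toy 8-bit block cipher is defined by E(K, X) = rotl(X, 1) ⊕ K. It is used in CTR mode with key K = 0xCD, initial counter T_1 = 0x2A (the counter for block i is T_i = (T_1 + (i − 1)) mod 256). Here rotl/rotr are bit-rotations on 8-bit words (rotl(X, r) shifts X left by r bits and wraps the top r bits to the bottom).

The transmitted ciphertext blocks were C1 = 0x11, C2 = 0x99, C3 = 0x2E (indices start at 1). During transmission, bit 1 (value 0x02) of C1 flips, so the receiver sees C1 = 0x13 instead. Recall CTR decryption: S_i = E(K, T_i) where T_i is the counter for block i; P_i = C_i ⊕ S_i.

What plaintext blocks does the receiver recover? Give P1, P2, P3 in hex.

P1 = 0x8A, P2 = 0x02, P3 = 0xBB

Only C1 changed, to 0x13. In CTR, a change in C_i flips the same bit in P_i only; the keystream is unaffected. Decrypting the received ciphertext:
P1: T = 0x2A, S = E(K, T) = 0x99; 0x13 ⊕ 0x99 = 0x8A.
P2: T = 0x2B, S = E(K, T) = 0x9B; 0x99 ⊕ 0x9B = 0x02.
P3: T = 0x2C, S = E(K, T) = 0x95; 0x2E ⊕ 0x95 = 0xBB.
Blocks that differ from the original plaintext: P1.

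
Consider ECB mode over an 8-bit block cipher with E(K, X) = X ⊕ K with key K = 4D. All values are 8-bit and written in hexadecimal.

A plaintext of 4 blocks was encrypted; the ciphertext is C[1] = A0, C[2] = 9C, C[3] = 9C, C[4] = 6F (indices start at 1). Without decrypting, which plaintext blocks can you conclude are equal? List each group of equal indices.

P[2] = P[3]

ECB encrypts each block independently with the same key, so equal ciphertext blocks imply equal plaintext blocks.
C[2] = C[3] = 9C, so P[2] = P[3].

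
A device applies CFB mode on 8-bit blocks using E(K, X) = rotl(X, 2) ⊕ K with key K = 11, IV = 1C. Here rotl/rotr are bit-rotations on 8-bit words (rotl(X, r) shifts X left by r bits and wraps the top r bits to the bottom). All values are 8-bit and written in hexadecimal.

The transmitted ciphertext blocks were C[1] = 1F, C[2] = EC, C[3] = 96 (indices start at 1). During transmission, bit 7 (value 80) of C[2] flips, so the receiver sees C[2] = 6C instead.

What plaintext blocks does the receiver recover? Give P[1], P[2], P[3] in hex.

P[1] = 7E, P[2] = 01, P[3] = 36

CFB decryption: P_i = C_i ⊕ E(K, C_{i−1}), with C_{0} = IV.
Only C[2] changed, to 6C. In CFB, a change in C_i flips the same bit in P_i and garbles P_{i+1}. Decrypting the received ciphertext:
P[1]: E(K, 1C) = 61; 1F ⊕ 61 = 7E.
P[2]: E(K, 1F) = 6D; 6C ⊕ 6D = 01.
P[3]: E(K, 6C) = A0; 96 ⊕ A0 = 36.
Blocks that differ from the original plaintext: P[2], P[3].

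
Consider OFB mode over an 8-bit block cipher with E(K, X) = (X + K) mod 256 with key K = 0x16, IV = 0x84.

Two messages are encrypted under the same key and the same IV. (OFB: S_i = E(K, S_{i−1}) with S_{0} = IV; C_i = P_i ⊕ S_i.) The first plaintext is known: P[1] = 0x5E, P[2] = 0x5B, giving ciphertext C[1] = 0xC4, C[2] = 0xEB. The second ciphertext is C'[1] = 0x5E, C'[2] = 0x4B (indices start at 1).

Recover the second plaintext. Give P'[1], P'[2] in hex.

P'[1] = 0xC4, P'[2] = 0xFB

In OFB with a reused IV, both messages share the same keystream S_i, so C_i ⊕ C'_i = P_i ⊕ P'_i and thus P'_i = P_i ⊕ C_i ⊕ C'_i.
P'[1]: 0x5E ⊕ 0xC4 ⊕ 0x5E = 0xC4.
P'[2]: 0x5B ⊕ 0xEB ⊕ 0x4B = 0xFB.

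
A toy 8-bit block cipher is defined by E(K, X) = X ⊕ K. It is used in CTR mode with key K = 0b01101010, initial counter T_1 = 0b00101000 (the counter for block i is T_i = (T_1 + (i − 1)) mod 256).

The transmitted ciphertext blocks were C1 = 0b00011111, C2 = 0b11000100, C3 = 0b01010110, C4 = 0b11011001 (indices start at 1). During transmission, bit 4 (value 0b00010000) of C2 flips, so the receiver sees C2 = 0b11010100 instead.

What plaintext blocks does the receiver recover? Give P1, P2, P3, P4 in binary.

CTR decryption: S_i = E(K, T_i) where T_i is the counter for block i; P_i = C_i ⊕ S_i.
Only C2 changed, to 0b11010100. In CTR, a change in C_i flips the same bit in P_i only; the keystream is unaffected. Decrypting the received ciphertext:
P1: T = 0b00101000, S = E(K, T) = 0b01000010; 0b00011111 ⊕ 0b01000010 = 0b01011101.
P2: T = 0b00101001, S = E(K, T) = 0b01000011; 0b11010100 ⊕ 0b01000011 = 0b10010111.
P3: T = 0b00101010, S = E(K, T) = 0b01000000; 0b01010110 ⊕ 0b01000000 = 0b00010110.
P4: T = 0b00101011, S = E(K, T) = 0b01000001; 0b11011001 ⊕ 0b01000001 = 0b10011000.
Blocks that differ from the original plaintext: P2.

P1 = 0b01011101, P2 = 0b10010111, P3 = 0b00010110, P4 = 0b10011000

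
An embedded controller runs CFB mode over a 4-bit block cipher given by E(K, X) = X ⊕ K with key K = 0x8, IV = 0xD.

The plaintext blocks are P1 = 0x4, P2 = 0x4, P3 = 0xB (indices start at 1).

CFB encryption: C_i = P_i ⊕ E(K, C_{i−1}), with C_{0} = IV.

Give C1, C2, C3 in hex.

C1 = 0x1, C2 = 0xD, C3 = 0xE

C1: E(K, 0xD) = 0x5; 0x4 ⊕ 0x5 = 0x1.
C2: E(K, 0x1) = 0x9; 0x4 ⊕ 0x9 = 0xD.
C3: E(K, 0xD) = 0x5; 0xB ⊕ 0x5 = 0xE.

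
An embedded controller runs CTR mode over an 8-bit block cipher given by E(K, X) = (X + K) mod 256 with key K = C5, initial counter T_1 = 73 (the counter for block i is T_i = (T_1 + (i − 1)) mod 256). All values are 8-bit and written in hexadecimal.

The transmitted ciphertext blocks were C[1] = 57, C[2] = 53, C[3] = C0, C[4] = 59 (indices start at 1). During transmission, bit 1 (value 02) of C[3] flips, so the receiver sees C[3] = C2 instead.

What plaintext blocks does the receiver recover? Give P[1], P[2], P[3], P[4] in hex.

CTR decryption: S_i = E(K, T_i) where T_i is the counter for block i; P_i = C_i ⊕ S_i.
Only C[3] changed, to C2. In CTR, a change in C_i flips the same bit in P_i only; the keystream is unaffected. Decrypting the received ciphertext:
P[1]: T = 73, S = E(K, T) = 38; 57 ⊕ 38 = 6F.
P[2]: T = 74, S = E(K, T) = 39; 53 ⊕ 39 = 6A.
P[3]: T = 75, S = E(K, T) = 3A; C2 ⊕ 3A = F8.
P[4]: T = 76, S = E(K, T) = 3B; 59 ⊕ 3B = 62.
Blocks that differ from the original plaintext: P[3].

P[1] = 6F, P[2] = 6A, P[3] = F8, P[4] = 62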